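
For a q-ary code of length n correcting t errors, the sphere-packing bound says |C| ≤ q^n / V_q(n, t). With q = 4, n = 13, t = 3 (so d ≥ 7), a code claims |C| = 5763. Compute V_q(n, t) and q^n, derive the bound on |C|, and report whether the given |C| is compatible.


V_q(n, t) = 8464, q^n = 67108864, Hamming bound = 7928, |C| = 5763 ≤ bound (satisfied).

Step 1: Compute V_q(n, t) = Σ_{j=0}^3 C(n, j) (q−1)^j.
  j = 0: C(13,0)·(3)^0 = 1·1 = 1.
  j = 1: C(13,1)·(3)^1 = 13·3 = 39.
  j = 2: C(13,2)·(3)^2 = 78·9 = 702.
  j = 3: C(13,3)·(3)^3 = 286·27 = 7722.
  V_q(n, t) = 1 + 39 + 702 + 7722 = 8464.
Step 2: q^n = 4^13 = 67108864.
Step 3: Hamming bound ⌊q^n / V_q(n,t)⌋ = ⌊67108864/8464⌋ = 7928.
Step 4: Compare |C| = 5763 to 7928: satisfied.
The claimed |C| lies below the Hamming bound.


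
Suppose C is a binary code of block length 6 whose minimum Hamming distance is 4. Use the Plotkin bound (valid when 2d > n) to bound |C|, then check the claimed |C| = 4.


Plotkin bound M ≤ 4; given |C| = 4 ≤ bound (satisfied).

Check applicability: 2d = 8, n = 6.
2d − n = 2 > 0, so Plotkin applies.
Compute d/(2d−n) = 4/2 ≈ 2.0000.
⌊d/(2d−n)⌋ = 2.
Plotkin bound: M ≤ 2·2 = 4.
Given |C| = 4, check: satisfied.
This |C| is at the Plotkin bound.


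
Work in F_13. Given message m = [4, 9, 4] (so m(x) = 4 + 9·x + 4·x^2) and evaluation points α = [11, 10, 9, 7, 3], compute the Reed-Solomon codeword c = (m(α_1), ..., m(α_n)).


c = [2, 0, 6, 3, 2]

Message polynomial: m(x) = 4 + 9·x + 4·x^2 (mod 13).
For each evaluation point α_i, compute m(α_i) mod 13:
  α_1 = 11: Horner steps 4 → 1 → 2, so m(11) = 2.
  α_2 = 10: Horner steps 4 → 10 → 0, so m(10) = 0.
  α_3 = 9: Horner steps 4 → 6 → 6, so m(9) = 6.
  α_4 = 7: Horner steps 4 → 11 → 3, so m(7) = 3.
  α_5 = 3: Horner steps 4 → 8 → 2, so m(3) = 2.
Codeword c = [2, 0, 6, 3, 2] ∈ F_13^5.


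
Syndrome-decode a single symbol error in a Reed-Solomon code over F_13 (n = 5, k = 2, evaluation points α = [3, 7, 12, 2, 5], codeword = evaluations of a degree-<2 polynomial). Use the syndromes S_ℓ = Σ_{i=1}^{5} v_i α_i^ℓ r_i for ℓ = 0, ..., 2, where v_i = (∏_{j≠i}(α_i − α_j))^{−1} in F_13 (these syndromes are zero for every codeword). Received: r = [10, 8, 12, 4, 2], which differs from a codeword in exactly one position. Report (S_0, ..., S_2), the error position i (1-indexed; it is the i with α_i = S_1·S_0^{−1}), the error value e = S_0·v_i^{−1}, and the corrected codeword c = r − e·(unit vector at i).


S = (1, 5, 12), error at position 5, error magnitude e = 6, c = [10, 8, 12, 4, 9].

Step 1: column multipliers v_i = (∏_{j≠i}(α_i − α_j))^{−1} mod 13.
  i = 1 (α = 3): (3−7)(3−12)(3−2)(3−5) = (−4)·(−9)·1·(−2) = −72 ≡ 6, so v_1 = 6^{−1} = 11 (mod 13).
  i = 2 (α = 7): (7−3)(7−12)(7−2)(7−5) = 4·(−5)·5·2 = −200 ≡ 8, so v_2 = 8^{−1} = 5 (mod 13).
  i = 3 (α = 12): (12−3)(12−7)(12−2)(12−5) = 9·5·10·7 = 3150 ≡ 4, so v_3 = 4^{−1} = 10 (mod 13).
  i = 4 (α = 2): (2−3)(2−7)(2−12)(2−5) = (−1)·(−5)·(−10)·(−3) = 150 ≡ 7, so v_4 = 7^{−1} = 2 (mod 13).
  i = 5 (α = 5): (5−3)(5−7)(5−12)(5−2) = 2·(−2)·(−7)·3 = 84 ≡ 6, so v_5 = 6^{−1} = 11 (mod 13).
  v = [11, 5, 10, 2, 11].
Step 2: syndromes of r = [10, 8, 12, 4, 2] (all sums mod 13).
  S_0 = Σ v_i r_i = 11·10 + 5·8 + 10·12 + 2·4 + 11·2 = 300 ≡ 1.
  S_1 = Σ v_i α_i r_i = 11·3·10 + 5·7·8 + 10·12·12 + 2·2·4 + 11·5·2 = 2176 ≡ 5.
  α_i^2 mod 13 = [9, 10, 1, 4, 12].
  S_2 = Σ v_i α_i^2 r_i = 11·9·10 + 5·10·8 + 10·1·12 + 2·4·4 + 11·12·2 = 1806 ≡ 12.
  S = (1, 5, 12) ≠ 0, so r is not a codeword (an error is present).
Step 3: locate the error. For a single error e at position i, S_ℓ = v_i·e·α_i^ℓ, so α_err = S_1/S_0.
  S_0^{−1} = 1^{−1} = 1 (mod 13), so α_err = 5·1 = 5 ≡ 5 = α_5. Error position i = 5.
  Consistency check: S_2/S_1 = 12·8 = 96 ≡ 5 = α_err ✓ (single-error assumption holds).
Step 4: error magnitude e = S_0/v_5 = S_0·∏_{j≠5}(α_5 − α_j) = 1·6 = 6 ≡ 6 (mod 13).
Step 5: correct position 5: c_5 = r_5 − e = 2 − 6 ≡ 9 (mod 13). Hence c = [10, 8, 12, 4, 9].
  Check: interpolating c through the α_i gives m(x) = 5 + 6·x (degree < 2) with m(α_i) = c_i for every i, so c is indeed a codeword.


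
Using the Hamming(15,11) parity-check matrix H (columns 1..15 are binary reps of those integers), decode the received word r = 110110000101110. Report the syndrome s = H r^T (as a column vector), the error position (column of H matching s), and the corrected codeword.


s = (0, 1, 1, 1)^T, error position = 7, corrected codeword c = 110110100101110

Compute s = H r^T mod 2 one row at a time:
  s_1 = 0 + 0 + 1 + 0 + 1 + 1 + 1 + 0 = 4 ≡ 0 (mod 2).
  s_2 = 1 + 1 + 0 + 0 + 1 + 1 + 1 + 0 = 5 ≡ 1 (mod 2).
  s_3 = 1 + 0 + 0 + 0 + 1 + 0 + 1 + 0 = 3 ≡ 1 (mod 2).
  s_4 = 1 + 0 + 1 + 0 + 0 + 0 + 1 + 0 = 3 ≡ 1 (mod 2).
s = (0, 1, 1, 1)^T — this equals column 7 of H (binary 0111), so error is at position 7.
Correct: flip bit 7 of r = 110110000101110 to get c = 110110100101110.


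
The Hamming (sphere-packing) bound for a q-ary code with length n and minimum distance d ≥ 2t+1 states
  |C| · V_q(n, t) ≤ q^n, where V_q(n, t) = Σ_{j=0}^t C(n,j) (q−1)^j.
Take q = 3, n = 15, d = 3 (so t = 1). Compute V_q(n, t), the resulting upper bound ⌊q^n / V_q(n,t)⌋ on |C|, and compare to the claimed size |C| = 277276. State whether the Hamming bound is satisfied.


V_q(n, t) = 31, q^n = 14348907, Hamming bound = 462867, |C| = 277276 ≤ bound (satisfied).

Step 1: Compute V_q(n, t) = Σ_{j=0}^1 C(n, j) (q−1)^j.
  j = 0: C(15,0)·(2)^0 = 1·1 = 1.
  j = 1: C(15,1)·(2)^1 = 15·2 = 30.
  V_q(n, t) = 1 + 30 = 31.
Step 2: q^n = 3^15 = 14348907.
Step 3: Hamming bound ⌊q^n / V_q(n,t)⌋ = ⌊14348907/31⌋ = 462867.
Step 4: Compare |C| = 277276 to 462867: satisfied.
The claimed |C| lies below the Hamming bound.


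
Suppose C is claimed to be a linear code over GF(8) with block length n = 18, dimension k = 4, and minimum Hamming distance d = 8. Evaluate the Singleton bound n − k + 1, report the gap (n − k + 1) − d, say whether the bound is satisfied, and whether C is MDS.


Singleton RHS = n − k + 1 = 15, slack = 7, bound satisfied, not MDS.

Singleton bound: d ≤ n − k + 1.
Here n = 18, k = 4, so n − k + 1 = 15.
Given d = 8, check d ≤ 15: YES.
Slack = (n − k + 1) − d = 7.
The code is NOT MDS (slack = 7 > 0).
Description: the claimed parameters are [18, 4, 8]_8; such a code would be non-MDS.


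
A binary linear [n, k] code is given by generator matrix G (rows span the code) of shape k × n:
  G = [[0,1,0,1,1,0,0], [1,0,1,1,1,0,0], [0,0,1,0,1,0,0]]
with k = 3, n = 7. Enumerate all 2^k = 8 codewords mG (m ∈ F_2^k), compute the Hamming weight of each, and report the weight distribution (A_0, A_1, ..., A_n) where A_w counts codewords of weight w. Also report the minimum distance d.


Weight distribution: A_0 = 1, A_2 = 2, A_3 = 4, A_4 = 1. Minimum distance d = 2.

Enumerate all 2^3 = 8 messages m ∈ F_2^3.
For each, compute codeword c = mG in F_2^7, then tally its weight.
  m = 000 → c = 0000000, weight = 0.
  m = 100 → c = 0101100, weight = 3.
  m = 010 → c = 1011100, weight = 4.
  m = 110 → c = 1110000, weight = 3.
  m = 001 → c = 0010100, weight = 2.
  m = 101 → c = 0111000, weight = 3.
  m = 011 → c = 1001000, weight = 2.
  m = 111 → c = 1100100, weight = 3.
Tally weights:
  weight 0: 1 codewords.
  weight 2: 2 codewords.
  weight 3: 4 codewords.
  weight 4: 1 codewords.
Minimum distance d = smallest w > 0 with A_w > 0 = 2.
Sanity: Σ A_w = 8 = 2^3 = 8 ✓.


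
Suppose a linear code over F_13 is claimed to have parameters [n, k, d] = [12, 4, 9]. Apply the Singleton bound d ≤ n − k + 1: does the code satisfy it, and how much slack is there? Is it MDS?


Singleton RHS = n − k + 1 = 9, slack = 0, bound satisfied, MDS.

Singleton bound: d ≤ n − k + 1.
Here n = 12, k = 4, so n − k + 1 = 9.
Given d = 9, check d ≤ 9: YES.
Slack = (n − k + 1) − d = 0.
The code is MDS (slack = 0).
Description: the claimed parameters are [12, 4, 9]_13; such a code would be MDS (meets Singleton bound).


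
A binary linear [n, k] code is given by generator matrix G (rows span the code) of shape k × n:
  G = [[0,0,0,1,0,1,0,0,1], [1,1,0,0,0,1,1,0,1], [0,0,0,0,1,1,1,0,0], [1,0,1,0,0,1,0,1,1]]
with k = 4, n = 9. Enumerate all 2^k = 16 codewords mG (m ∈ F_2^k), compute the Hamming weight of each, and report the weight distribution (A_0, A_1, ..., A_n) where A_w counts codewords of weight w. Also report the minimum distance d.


Weight distribution: A_0 = 1, A_3 = 2, A_4 = 5, A_5 = 4, A_6 = 2, A_7 = 2. Minimum distance d = 3.

Enumerate all 2^4 = 16 messages m ∈ F_2^4.
For each, compute codeword c = mG in F_2^9, then tally its weight.
  m = 0000 → c = 000000000, weight = 0.
  m = 1000 → c = 000101001, weight = 3.
  m = 0100 → c = 110001101, weight = 5.
  m = 1100 → c = 110100100, weight = 4.
  m = 0010 → c = 000011100, weight = 3.
  m = 1010 → c = 000110101, weight = 4.
  m = 0110 → c = 110010001, weight = 4.
  m = 1110 → c = 110111000, weight = 5.
  m = 0001 → c = 101001011, weight = 5.
  m = 1001 → c = 101100010, weight = 4.
  m = 0101 → c = 011000110, weight = 4.
  m = 1101 → c = 011101111, weight = 7.
  m = 0011 → c = 101010111, weight = 6.
  m = 1011 → c = 101111110, weight = 7.
  m = 0111 → c = 011011010, weight = 5.
  m = 1111 → c = 011110011, weight = 6.
Tally weights:
  weight 0: 1 codewords.
  weight 3: 2 codewords.
  weight 4: 5 codewords.
  weight 5: 4 codewords.
  weight 6: 2 codewords.
  weight 7: 2 codewords.
Minimum distance d = smallest w > 0 with A_w > 0 = 3.
Sanity: Σ A_w = 16 = 2^4 = 16 ✓.


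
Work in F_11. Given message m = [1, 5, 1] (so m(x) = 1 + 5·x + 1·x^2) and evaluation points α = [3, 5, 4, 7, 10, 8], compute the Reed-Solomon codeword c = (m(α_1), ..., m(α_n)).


c = [3, 7, 4, 8, 8, 6]

Message polynomial: m(x) = 1 + 5·x + 1·x^2 (mod 11).
For each evaluation point α_i, compute m(α_i) mod 11:
  α_1 = 3: Horner steps 1 → 8 → 3, so m(3) = 3.
  α_2 = 5: Horner steps 1 → 10 → 7, so m(5) = 7.
  α_3 = 4: Horner steps 1 → 9 → 4, so m(4) = 4.
  α_4 = 7: Horner steps 1 → 1 → 8, so m(7) = 8.
  α_5 = 10: Horner steps 1 → 4 → 8, so m(10) = 8.
  α_6 = 8: Horner steps 1 → 2 → 6, so m(8) = 6.
Codeword c = [3, 7, 4, 8, 8, 6] ∈ F_11^6.


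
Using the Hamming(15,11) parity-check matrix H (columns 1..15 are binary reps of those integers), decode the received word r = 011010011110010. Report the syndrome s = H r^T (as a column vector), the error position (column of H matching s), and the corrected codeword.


s = (1, 0, 1, 0)^T, error position = 10, corrected codeword c = 011010011010010

Compute s = H r^T mod 2 one row at a time:
  s_1 = 1 + 1 + 1 + 1 + 0 + 0 + 1 + 0 = 5 ≡ 1 (mod 2).
  s_2 = 0 + 1 + 0 + 0 + 0 + 0 + 1 + 0 = 2 ≡ 0 (mod 2).
  s_3 = 1 + 1 + 0 + 0 + 1 + 1 + 1 + 0 = 5 ≡ 1 (mod 2).
  s_4 = 0 + 1 + 1 + 0 + 1 + 1 + 0 + 0 = 4 ≡ 0 (mod 2).
s = (1, 0, 1, 0)^T — this equals column 10 of H (binary 1010), so error is at position 10.
Correct: flip bit 10 of r = 011010011110010 to get c = 011010011010010.


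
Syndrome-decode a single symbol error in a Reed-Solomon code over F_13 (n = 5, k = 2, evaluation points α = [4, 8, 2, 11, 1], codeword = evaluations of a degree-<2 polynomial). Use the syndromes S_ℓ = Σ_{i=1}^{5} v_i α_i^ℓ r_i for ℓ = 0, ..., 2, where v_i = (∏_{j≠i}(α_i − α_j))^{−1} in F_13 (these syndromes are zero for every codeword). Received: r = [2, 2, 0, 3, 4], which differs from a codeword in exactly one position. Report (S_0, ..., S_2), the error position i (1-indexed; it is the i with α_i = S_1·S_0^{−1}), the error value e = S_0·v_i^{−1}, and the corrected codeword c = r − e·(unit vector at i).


S = (3, 12, 9), error at position 1, error magnitude e = 10, c = [5, 2, 0, 3, 4].

Step 1: column multipliers v_i = (∏_{j≠i}(α_i − α_j))^{−1} mod 13.
  i = 1 (α = 4): (4−8)(4−2)(4−11)(4−1) = (−4)·2·(−7)·3 = 168 ≡ 12, so v_1 = 12^{−1} = 12 (mod 13).
  i = 2 (α = 8): (8−4)(8−2)(8−11)(8−1) = 4·6·(−3)·7 = −504 ≡ 3, so v_2 = 3^{−1} = 9 (mod 13).
  i = 3 (α = 2): (2−4)(2−8)(2−11)(2−1) = (−2)·(−6)·(−9)·1 = −108 ≡ 9, so v_3 = 9^{−1} = 3 (mod 13).
  i = 4 (α = 11): (11−4)(11−8)(11−2)(11−1) = 7·3·9·10 = 1890 ≡ 5, so v_4 = 5^{−1} = 8 (mod 13).
  i = 5 (α = 1): (1−4)(1−8)(1−2)(1−11) = (−3)·(−7)·(−1)·(−10) = 210 ≡ 2, so v_5 = 2^{−1} = 7 (mod 13).
  v = [12, 9, 3, 8, 7].
Step 2: syndromes of r = [2, 2, 0, 3, 4] (all sums mod 13).
  S_0 = Σ v_i r_i = 12·2 + 9·2 + 3·0 + 8·3 + 7·4 = 94 ≡ 3.
  S_1 = Σ v_i α_i r_i = 12·4·2 + 9·8·2 + 3·2·0 + 8·11·3 + 7·1·4 = 532 ≡ 12.
  α_i^2 mod 13 = [3, 12, 4, 4, 1].
  S_2 = Σ v_i α_i^2 r_i = 12·3·2 + 9·12·2 + 3·4·0 + 8·4·3 + 7·1·4 = 412 ≡ 9.
  S = (3, 12, 9) ≠ 0, so r is not a codeword (an error is present).
Step 3: locate the error. For a single error e at position i, S_ℓ = v_i·e·α_i^ℓ, so α_err = S_1/S_0.
  S_0^{−1} = 3^{−1} = 9 (mod 13), so α_err = 12·9 = 108 ≡ 4 = α_1. Error position i = 1.
  Consistency check: S_2/S_1 = 9·12 = 108 ≡ 4 = α_err ✓ (single-error assumption holds).
Step 4: error magnitude e = S_0/v_1 = S_0·∏_{j≠1}(α_1 − α_j) = 3·12 = 36 ≡ 10 (mod 13).
Step 5: correct position 1: c_1 = r_1 − e = 2 − 10 ≡ 5 (mod 13). Hence c = [5, 2, 0, 3, 4].
  Check: interpolating c through the α_i gives m(x) = 8 + 9·x (degree < 2) with m(α_i) = c_i for every i, so c is indeed a codeword.


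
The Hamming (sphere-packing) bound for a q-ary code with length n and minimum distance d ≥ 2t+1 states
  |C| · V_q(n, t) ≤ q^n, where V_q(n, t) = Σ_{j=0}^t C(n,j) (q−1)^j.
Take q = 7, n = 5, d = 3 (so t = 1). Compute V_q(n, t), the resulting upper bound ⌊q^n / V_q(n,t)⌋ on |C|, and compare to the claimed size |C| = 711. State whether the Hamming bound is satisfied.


V_q(n, t) = 31, q^n = 16807, Hamming bound = 542, |C| = 711 > bound (violated).

Step 1: Compute V_q(n, t) = Σ_{j=0}^1 C(n, j) (q−1)^j.
  j = 0: C(5,0)·(6)^0 = 1·1 = 1.
  j = 1: C(5,1)·(6)^1 = 5·6 = 30.
  V_q(n, t) = 1 + 30 = 31.
Step 2: q^n = 7^5 = 16807.
Step 3: Hamming bound ⌊q^n / V_q(n,t)⌋ = ⌊16807/31⌋ = 542.
Step 4: Compare |C| = 711 to 542: violated.
The claimed |C| lies above the Hamming bound, so no 7-ary code of length 5 with d ≥ 3 can have 711 codewords.


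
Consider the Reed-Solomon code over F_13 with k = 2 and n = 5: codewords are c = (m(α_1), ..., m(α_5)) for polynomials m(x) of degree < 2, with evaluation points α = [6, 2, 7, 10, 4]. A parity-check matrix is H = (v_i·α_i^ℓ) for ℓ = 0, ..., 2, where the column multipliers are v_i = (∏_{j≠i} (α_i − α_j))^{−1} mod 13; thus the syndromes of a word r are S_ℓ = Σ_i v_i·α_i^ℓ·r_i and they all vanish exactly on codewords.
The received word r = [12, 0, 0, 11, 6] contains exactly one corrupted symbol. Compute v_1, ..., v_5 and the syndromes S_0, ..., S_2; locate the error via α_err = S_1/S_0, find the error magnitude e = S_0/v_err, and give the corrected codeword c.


S = (9, 11, 12), error at position 3, error magnitude e = 11, c = [12, 0, 2, 11, 6].

Step 1: column multipliers v_i = (∏_{j≠i}(α_i − α_j))^{−1} mod 13.
  i = 1 (α = 6): (6−2)(6−7)(6−10)(6−4) = 4·(−1)·(−4)·2 = 32 ≡ 6, so v_1 = 6^{−1} = 11 (mod 13).
  i = 2 (α = 2): (2−6)(2−7)(2−10)(2−4) = (−4)·(−5)·(−8)·(−2) = 320 ≡ 8, so v_2 = 8^{−1} = 5 (mod 13).
  i = 3 (α = 7): (7−6)(7−2)(7−10)(7−4) = 1·5·(−3)·3 = −45 ≡ 7, so v_3 = 7^{−1} = 2 (mod 13).
  i = 4 (α = 10): (10−6)(10−2)(10−7)(10−4) = 4·8·3·6 = 576 ≡ 4, so v_4 = 4^{−1} = 10 (mod 13).
  i = 5 (α = 4): (4−6)(4−2)(4−7)(4−10) = (−2)·2·(−3)·(−6) = −72 ≡ 6, so v_5 = 6^{−1} = 11 (mod 13).
  v = [11, 5, 2, 10, 11].
Step 2: syndromes of r = [12, 0, 0, 11, 6] (all sums mod 13).
  S_0 = Σ v_i r_i = 11·12 + 5·0 + 2·0 + 10·11 + 11·6 = 308 ≡ 9.
  S_1 = Σ v_i α_i r_i = 11·6·12 + 5·2·0 + 2·7·0 + 10·10·11 + 11·4·6 = 2156 ≡ 11.
  α_i^2 mod 13 = [10, 4, 10, 9, 3].
  S_2 = Σ v_i α_i^2 r_i = 11·10·12 + 5·4·0 + 2·10·0 + 10·9·11 + 11·3·6 = 2508 ≡ 12.
  S = (9, 11, 12) ≠ 0, so r is not a codeword (an error is present).
Step 3: locate the error. For a single error e at position i, S_ℓ = v_i·e·α_i^ℓ, so α_err = S_1/S_0.
  S_0^{−1} = 9^{−1} = 3 (mod 13), so α_err = 11·3 = 33 ≡ 7 = α_3. Error position i = 3.
  Consistency check: S_2/S_1 = 12·6 = 72 ≡ 7 = α_err ✓ (single-error assumption holds).
Step 4: error magnitude e = S_0/v_3 = S_0·∏_{j≠3}(α_3 − α_j) = 9·7 = 63 ≡ 11 (mod 13).
Step 5: correct position 3: c_3 = r_3 − e = 0 − 11 ≡ 2 (mod 13). Hence c = [12, 0, 2, 11, 6].
  Check: interpolating c through the α_i gives m(x) = 7 + 3·x (degree < 2) with m(α_i) = c_i for every i, so c is indeed a codeword.


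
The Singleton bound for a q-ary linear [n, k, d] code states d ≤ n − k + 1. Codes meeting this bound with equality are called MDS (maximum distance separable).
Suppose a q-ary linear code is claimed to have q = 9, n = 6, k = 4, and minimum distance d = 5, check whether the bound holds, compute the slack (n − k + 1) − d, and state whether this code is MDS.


Singleton RHS = n − k + 1 = 3, slack = -2, bound violated (no such code; not MDS).

Singleton bound: d ≤ n − k + 1.
Here n = 6, k = 4, so n − k + 1 = 3.
Given d = 5, check d ≤ 3: NO.
Slack = (n − k + 1) − d = -2.
The slack is negative: d = 5 exceeds n − k + 1 = 3 by 2, so the Singleton bound is violated and no linear [6, 4, 5]_9 code can exist. In particular it is not MDS (MDS requires d = n − k + 1 exactly).
Description: the claimed parameters are [6, 4, 5]_9; such a code would be impossible (violates the Singleton bound).


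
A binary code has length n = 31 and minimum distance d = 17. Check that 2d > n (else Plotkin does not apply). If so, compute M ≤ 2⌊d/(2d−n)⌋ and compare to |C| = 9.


Plotkin bound M ≤ 10; given |C| = 9 ≤ bound (satisfied).

Check applicability: 2d = 34, n = 31.
2d − n = 3 > 0, so Plotkin applies.
Compute d/(2d−n) = 17/3 ≈ 5.6667.
⌊d/(2d−n)⌋ = 5.
Plotkin bound: M ≤ 2·5 = 10.
Given |C| = 9, check: satisfied.
This |C| is below the Plotkin bound.


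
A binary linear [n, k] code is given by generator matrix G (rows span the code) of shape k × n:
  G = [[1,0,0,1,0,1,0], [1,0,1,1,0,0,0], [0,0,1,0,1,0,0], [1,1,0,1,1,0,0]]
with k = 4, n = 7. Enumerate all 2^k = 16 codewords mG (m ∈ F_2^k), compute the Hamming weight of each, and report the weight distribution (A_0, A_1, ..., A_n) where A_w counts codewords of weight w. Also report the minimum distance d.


Weight distribution: A_0 = 1, A_1 = 1, A_2 = 3, A_3 = 6, A_4 = 3, A_5 = 1, A_6 = 1. Minimum distance d = 1.

Enumerate all 2^4 = 16 messages m ∈ F_2^4.
For each, compute codeword c = mG in F_2^7, then tally its weight.
  m = 0000 → c = 0000000, weight = 0.
  m = 1000 → c = 1001010, weight = 3.
  m = 0100 → c = 1011000, weight = 3.
  m = 1100 → c = 0010010, weight = 2.
  m = 0010 → c = 0010100, weight = 2.
  m = 1010 → c = 1011110, weight = 5.
  m = 0110 → c = 1001100, weight = 3.
  m = 1110 → c = 0000110, weight = 2.
  m = 0001 → c = 1101100, weight = 4.
  m = 1001 → c = 0100110, weight = 3.
  m = 0101 → c = 0110100, weight = 3.
  m = 1101 → c = 1111110, weight = 6.
  m = 0011 → c = 1111000, weight = 4.
  m = 1011 → c = 0110010, weight = 3.
  m = 0111 → c = 0100000, weight = 1.
  m = 1111 → c = 1101010, weight = 4.
Tally weights:
  weight 0: 1 codewords.
  weight 1: 1 codewords.
  weight 2: 3 codewords.
  weight 3: 6 codewords.
  weight 4: 3 codewords.
  weight 5: 1 codewords.
  weight 6: 1 codewords.
Minimum distance d = smallest w > 0 with A_w > 0 = 1.
Sanity: Σ A_w = 16 = 2^4 = 16 ✓.


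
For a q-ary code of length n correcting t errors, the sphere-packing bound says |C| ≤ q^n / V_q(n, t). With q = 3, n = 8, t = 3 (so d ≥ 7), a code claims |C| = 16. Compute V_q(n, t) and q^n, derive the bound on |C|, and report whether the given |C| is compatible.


V_q(n, t) = 577, q^n = 6561, Hamming bound = 11, |C| = 16 > bound (violated).

Step 1: Compute V_q(n, t) = Σ_{j=0}^3 C(n, j) (q−1)^j.
  j = 0: C(8,0)·(2)^0 = 1·1 = 1.
  j = 1: C(8,1)·(2)^1 = 8·2 = 16.
  j = 2: C(8,2)·(2)^2 = 28·4 = 112.
  j = 3: C(8,3)·(2)^3 = 56·8 = 448.
  V_q(n, t) = 1 + 16 + 112 + 448 = 577.
Step 2: q^n = 3^8 = 6561.
Step 3: Hamming bound ⌊q^n / V_q(n,t)⌋ = ⌊6561/577⌋ = 11.
Step 4: Compare |C| = 16 to 11: violated.
The claimed |C| lies above the Hamming bound, so no 3-ary code of length 8 with d ≥ 7 can have 16 codewords.


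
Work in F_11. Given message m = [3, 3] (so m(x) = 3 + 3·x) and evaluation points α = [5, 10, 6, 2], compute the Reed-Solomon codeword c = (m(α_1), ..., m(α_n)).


c = [7, 0, 10, 9]

Message polynomial: m(x) = 3 + 3·x (mod 11).
For each evaluation point α_i, compute m(α_i) mod 11:
  α_1 = 5: Horner steps 3 → 7, so m(5) = 7.
  α_2 = 10: Horner steps 3 → 0, so m(10) = 0.
  α_3 = 6: Horner steps 3 → 10, so m(6) = 10.
  α_4 = 2: Horner steps 3 → 9, so m(2) = 9.
Codeword c = [7, 0, 10, 9] ∈ F_11^4.


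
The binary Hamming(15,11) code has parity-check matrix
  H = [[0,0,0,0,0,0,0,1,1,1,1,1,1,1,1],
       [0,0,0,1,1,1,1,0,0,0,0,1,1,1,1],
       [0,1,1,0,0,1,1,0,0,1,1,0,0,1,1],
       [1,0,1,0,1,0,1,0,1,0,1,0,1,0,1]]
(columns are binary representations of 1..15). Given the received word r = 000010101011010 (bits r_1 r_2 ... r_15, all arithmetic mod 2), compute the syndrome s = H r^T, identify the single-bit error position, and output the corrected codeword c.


s = (0, 0, 1, 0)^T, error position = 2, corrected codeword c = 010010101011010

Compute s = H r^T mod 2 one row at a time:
  s_1 = 0 + 1 + 0 + 1 + 1 + 0 + 1 + 0 = 4 ≡ 0 (mod 2).
  s_2 = 0 + 1 + 0 + 1 + 1 + 0 + 1 + 0 = 4 ≡ 0 (mod 2).
  s_3 = 0 + 0 + 0 + 1 + 0 + 1 + 1 + 0 = 3 ≡ 1 (mod 2).
  s_4 = 0 + 0 + 1 + 1 + 1 + 1 + 0 + 0 = 4 ≡ 0 (mod 2).
s = (0, 0, 1, 0)^T — this equals column 2 of H (binary 0010), so error is at position 2.
Correct: flip bit 2 of r = 000010101011010 to get c = 010010101011010.


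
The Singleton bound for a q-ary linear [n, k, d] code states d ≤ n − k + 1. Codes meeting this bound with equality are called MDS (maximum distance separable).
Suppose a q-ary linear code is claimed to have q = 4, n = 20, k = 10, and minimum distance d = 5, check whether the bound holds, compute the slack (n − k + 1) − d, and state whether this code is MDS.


Singleton RHS = n − k + 1 = 11, slack = 6, bound satisfied, not MDS.

Singleton bound: d ≤ n − k + 1.
Here n = 20, k = 10, so n − k + 1 = 11.
Given d = 5, check d ≤ 11: YES.
Slack = (n − k + 1) − d = 6.
The code is NOT MDS (slack = 6 > 0).
Description: the claimed parameters are [20, 10, 5]_4; such a code would be non-MDS.


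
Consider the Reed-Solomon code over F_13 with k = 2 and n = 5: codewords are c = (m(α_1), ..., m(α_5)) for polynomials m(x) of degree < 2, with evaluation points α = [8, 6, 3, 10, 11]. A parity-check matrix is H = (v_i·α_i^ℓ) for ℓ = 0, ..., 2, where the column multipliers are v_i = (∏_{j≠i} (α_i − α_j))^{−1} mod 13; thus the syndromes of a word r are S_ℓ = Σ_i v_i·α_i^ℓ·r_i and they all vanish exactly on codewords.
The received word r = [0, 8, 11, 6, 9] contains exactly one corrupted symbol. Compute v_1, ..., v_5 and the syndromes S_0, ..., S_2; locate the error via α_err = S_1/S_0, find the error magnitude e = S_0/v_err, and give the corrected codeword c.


S = (4, 11, 1), error at position 2, error magnitude e = 1, c = [0, 7, 11, 6, 9].

Step 1: column multipliers v_i = (∏_{j≠i}(α_i − α_j))^{−1} mod 13.
  i = 1 (α = 8): (8−6)(8−3)(8−10)(8−11) = 2·5·(−2)·(−3) = 60 ≡ 8, so v_1 = 8^{−1} = 5 (mod 13).
  i = 2 (α = 6): (6−8)(6−3)(6−10)(6−11) = (−2)·3·(−4)·(−5) = −120 ≡ 10, so v_2 = 10^{−1} = 4 (mod 13).
  i = 3 (α = 3): (3−8)(3−6)(3−10)(3−11) = (−5)·(−3)·(−7)·(−8) = 840 ≡ 8, so v_3 = 8^{−1} = 5 (mod 13).
  i = 4 (α = 10): (10−8)(10−6)(10−3)(10−11) = 2·4·7·(−1) = −56 ≡ 9, so v_4 = 9^{−1} = 3 (mod 13).
  i = 5 (α = 11): (11−8)(11−6)(11−3)(11−10) = 3·5·8·1 = 120 ≡ 3, so v_5 = 3^{−1} = 9 (mod 13).
  v = [5, 4, 5, 3, 9].
Step 2: syndromes of r = [0, 8, 11, 6, 9] (all sums mod 13).
  S_0 = Σ v_i r_i = 5·0 + 4·8 + 5·11 + 3·6 + 9·9 = 186 ≡ 4.
  S_1 = Σ v_i α_i r_i = 5·8·0 + 4·6·8 + 5·3·11 + 3·10·6 + 9·11·9 = 1428 ≡ 11.
  α_i^2 mod 13 = [12, 10, 9, 9, 4].
  S_2 = Σ v_i α_i^2 r_i = 5·12·0 + 4·10·8 + 5·9·11 + 3·9·6 + 9·4·9 = 1301 ≡ 1.
  S = (4, 11, 1) ≠ 0, so r is not a codeword (an error is present).
Step 3: locate the error. For a single error e at position i, S_ℓ = v_i·e·α_i^ℓ, so α_err = S_1/S_0.
  S_0^{−1} = 4^{−1} = 10 (mod 13), so α_err = 11·10 = 110 ≡ 6 = α_2. Error position i = 2.
  Consistency check: S_2/S_1 = 1·6 = 6 ≡ 6 = α_err ✓ (single-error assumption holds).
Step 4: error magnitude e = S_0/v_2 = S_0·∏_{j≠2}(α_2 − α_j) = 4·10 = 40 ≡ 1 (mod 13).
Step 5: correct position 2: c_2 = r_2 − e = 8 − 1 ≡ 7 (mod 13). Hence c = [0, 7, 11, 6, 9].
  Check: interpolating c through the α_i gives m(x) = 2 + 3·x (degree < 2) with m(α_i) = c_i for every i, so c is indeed a codeword.


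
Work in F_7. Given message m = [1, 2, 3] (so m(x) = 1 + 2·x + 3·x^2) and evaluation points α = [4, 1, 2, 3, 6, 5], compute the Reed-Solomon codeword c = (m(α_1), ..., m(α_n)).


c = [1, 6, 3, 6, 2, 2]

Message polynomial: m(x) = 1 + 2·x + 3·x^2 (mod 7).
For each evaluation point α_i, compute m(α_i) mod 7:
  α_1 = 4: Horner steps 3 → 0 → 1, so m(4) = 1.
  α_2 = 1: Horner steps 3 → 5 → 6, so m(1) = 6.
  α_3 = 2: Horner steps 3 → 1 → 3, so m(2) = 3.
  α_4 = 3: Horner steps 3 → 4 → 6, so m(3) = 6.
  α_5 = 6: Horner steps 3 → 6 → 2, so m(6) = 2.
  α_6 = 5: Horner steps 3 → 3 → 2, so m(5) = 2.
Codeword c = [1, 6, 3, 6, 2, 2] ∈ F_7^6.


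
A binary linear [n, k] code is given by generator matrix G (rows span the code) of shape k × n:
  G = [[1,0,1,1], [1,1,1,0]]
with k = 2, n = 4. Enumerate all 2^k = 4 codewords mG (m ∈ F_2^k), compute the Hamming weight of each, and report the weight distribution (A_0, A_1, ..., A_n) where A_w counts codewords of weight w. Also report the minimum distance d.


Weight distribution: A_0 = 1, A_2 = 1, A_3 = 2. Minimum distance d = 2.

Enumerate all 2^2 = 4 messages m ∈ F_2^2.
For each, compute codeword c = mG in F_2^4, then tally its weight.
  m = 00 → c = 0000, weight = 0.
  m = 10 → c = 1011, weight = 3.
  m = 01 → c = 1110, weight = 3.
  m = 11 → c = 0101, weight = 2.
Tally weights:
  weight 0: 1 codewords.
  weight 2: 1 codewords.
  weight 3: 2 codewords.
Minimum distance d = smallest w > 0 with A_w > 0 = 2.
Sanity: Σ A_w = 4 = 2^2 = 4 ✓.


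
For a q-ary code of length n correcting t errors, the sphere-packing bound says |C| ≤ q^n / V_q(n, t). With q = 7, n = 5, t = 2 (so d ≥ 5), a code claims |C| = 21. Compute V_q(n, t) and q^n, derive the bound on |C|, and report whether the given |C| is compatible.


V_q(n, t) = 391, q^n = 16807, Hamming bound = 42, |C| = 21 ≤ bound (satisfied).

Step 1: Compute V_q(n, t) = Σ_{j=0}^2 C(n, j) (q−1)^j.
  j = 0: C(5,0)·(6)^0 = 1·1 = 1.
  j = 1: C(5,1)·(6)^1 = 5·6 = 30.
  j = 2: C(5,2)·(6)^2 = 10·36 = 360.
  V_q(n, t) = 1 + 30 + 360 = 391.
Step 2: q^n = 7^5 = 16807.
Step 3: Hamming bound ⌊q^n / V_q(n,t)⌋ = ⌊16807/391⌋ = 42.
Step 4: Compare |C| = 21 to 42: satisfied.
The claimed |C| lies below the Hamming bound.


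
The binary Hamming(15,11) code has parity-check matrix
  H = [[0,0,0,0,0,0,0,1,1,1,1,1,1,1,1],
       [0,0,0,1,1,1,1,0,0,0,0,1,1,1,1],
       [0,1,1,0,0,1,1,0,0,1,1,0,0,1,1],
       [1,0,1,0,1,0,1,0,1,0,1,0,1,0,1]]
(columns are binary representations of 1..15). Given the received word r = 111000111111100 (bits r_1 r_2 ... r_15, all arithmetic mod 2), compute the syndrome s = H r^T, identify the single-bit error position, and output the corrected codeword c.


s = (0, 1, 1, 0)^T, error position = 6, corrected codeword c = 111001111111100

Compute s = H r^T mod 2 one row at a time:
  s_1 = 1 + 1 + 1 + 1 + 1 + 1 + 0 + 0 = 6 ≡ 0 (mod 2).
  s_2 = 0 + 0 + 0 + 1 + 1 + 1 + 0 + 0 = 3 ≡ 1 (mod 2).
  s_3 = 1 + 1 + 0 + 1 + 1 + 1 + 0 + 0 = 5 ≡ 1 (mod 2).
  s_4 = 1 + 1 + 0 + 1 + 1 + 1 + 1 + 0 = 6 ≡ 0 (mod 2).
s = (0, 1, 1, 0)^T — this equals column 6 of H (binary 0110), so error is at position 6.
Correct: flip bit 6 of r = 111000111111100 to get c = 111001111111100.


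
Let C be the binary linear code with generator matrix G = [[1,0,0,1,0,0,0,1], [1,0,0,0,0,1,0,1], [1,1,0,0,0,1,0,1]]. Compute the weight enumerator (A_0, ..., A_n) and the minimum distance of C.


Weight distribution: A_0 = 1, A_1 = 1, A_2 = 1, A_3 = 3, A_4 = 2. Minimum distance d = 1.

Enumerate all 2^3 = 8 messages m ∈ F_2^3.
For each, compute codeword c = mG in F_2^8, then tally its weight.
  m = 000 → c = 00000000, weight = 0.
  m = 100 → c = 10010001, weight = 3.
  m = 010 → c = 10000101, weight = 3.
  m = 110 → c = 00010100, weight = 2.
  m = 001 → c = 11000101, weight = 4.
  m = 101 → c = 01010100, weight = 3.
  m = 011 → c = 01000000, weight = 1.
  m = 111 → c = 11010001, weight = 4.
Tally weights:
  weight 0: 1 codewords.
  weight 1: 1 codewords.
  weight 2: 1 codewords.
  weight 3: 3 codewords.
  weight 4: 2 codewords.
Minimum distance d = smallest w > 0 with A_w > 0 = 1.
Sanity: Σ A_w = 8 = 2^3 = 8 ✓.


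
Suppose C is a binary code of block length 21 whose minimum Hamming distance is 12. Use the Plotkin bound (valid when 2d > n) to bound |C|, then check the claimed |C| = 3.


Plotkin bound M ≤ 8; given |C| = 3 ≤ bound (satisfied).

Check applicability: 2d = 24, n = 21.
2d − n = 3 > 0, so Plotkin applies.
Compute d/(2d−n) = 12/3 ≈ 4.0000.
⌊d/(2d−n)⌋ = 4.
Plotkin bound: M ≤ 2·4 = 8.
Given |C| = 3, check: satisfied.
This |C| is below the Plotkin bound.


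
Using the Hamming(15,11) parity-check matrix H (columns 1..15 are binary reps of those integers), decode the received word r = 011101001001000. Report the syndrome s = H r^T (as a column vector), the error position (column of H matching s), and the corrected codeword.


s = (0, 1, 1, 0)^T, error position = 6, corrected codeword c = 011100001001000

Compute s = H r^T mod 2 one row at a time:
  s_1 = 0 + 1 + 0 + 0 + 1 + 0 + 0 + 0 = 2 ≡ 0 (mod 2).
  s_2 = 1 + 0 + 1 + 0 + 1 + 0 + 0 + 0 = 3 ≡ 1 (mod 2).
  s_3 = 1 + 1 + 1 + 0 + 0 + 0 + 0 + 0 = 3 ≡ 1 (mod 2).
  s_4 = 0 + 1 + 0 + 0 + 1 + 0 + 0 + 0 = 2 ≡ 0 (mod 2).
s = (0, 1, 1, 0)^T — this equals column 6 of H (binary 0110), so error is at position 6.
Correct: flip bit 6 of r = 011101001001000 to get c = 011100001001000.


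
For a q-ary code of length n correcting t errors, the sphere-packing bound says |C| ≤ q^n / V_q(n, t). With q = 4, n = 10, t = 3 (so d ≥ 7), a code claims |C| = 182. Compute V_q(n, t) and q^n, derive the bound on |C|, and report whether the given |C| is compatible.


V_q(n, t) = 3676, q^n = 1048576, Hamming bound = 285, |C| = 182 ≤ bound (satisfied).

Step 1: Compute V_q(n, t) = Σ_{j=0}^3 C(n, j) (q−1)^j.
  j = 0: C(10,0)·(3)^0 = 1·1 = 1.
  j = 1: C(10,1)·(3)^1 = 10·3 = 30.
  j = 2: C(10,2)·(3)^2 = 45·9 = 405.
  j = 3: C(10,3)·(3)^3 = 120·27 = 3240.
  V_q(n, t) = 1 + 30 + 405 + 3240 = 3676.
Step 2: q^n = 4^10 = 1048576.
Step 3: Hamming bound ⌊q^n / V_q(n,t)⌋ = ⌊1048576/3676⌋ = 285.
Step 4: Compare |C| = 182 to 285: satisfied.
The claimed |C| lies below the Hamming bound.


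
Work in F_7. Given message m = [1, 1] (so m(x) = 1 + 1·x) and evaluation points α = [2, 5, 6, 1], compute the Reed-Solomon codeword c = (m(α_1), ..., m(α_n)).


c = [3, 6, 0, 2]

Message polynomial: m(x) = 1 + 1·x (mod 7).
For each evaluation point α_i, compute m(α_i) mod 7:
  α_1 = 2: Horner steps 1 → 3, so m(2) = 3.
  α_2 = 5: Horner steps 1 → 6, so m(5) = 6.
  α_3 = 6: Horner steps 1 → 0, so m(6) = 0.
  α_4 = 1: Horner steps 1 → 2, so m(1) = 2.
Codeword c = [3, 6, 0, 2] ∈ F_7^4.


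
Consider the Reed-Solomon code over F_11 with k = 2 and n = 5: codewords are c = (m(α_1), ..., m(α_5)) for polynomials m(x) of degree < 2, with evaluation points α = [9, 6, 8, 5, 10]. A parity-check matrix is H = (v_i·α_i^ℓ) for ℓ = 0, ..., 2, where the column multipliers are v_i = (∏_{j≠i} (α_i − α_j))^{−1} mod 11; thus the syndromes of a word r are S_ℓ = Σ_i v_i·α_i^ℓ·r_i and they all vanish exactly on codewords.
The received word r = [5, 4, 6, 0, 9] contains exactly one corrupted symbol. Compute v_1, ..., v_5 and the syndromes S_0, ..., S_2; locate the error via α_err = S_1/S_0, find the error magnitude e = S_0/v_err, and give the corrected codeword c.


S = (5, 7, 1), error at position 3, error magnitude e = 5, c = [5, 4, 1, 0, 9].

Step 1: column multipliers v_i = (∏_{j≠i}(α_i − α_j))^{−1} mod 11.
  i = 1 (α = 9): (9−6)(9−8)(9−5)(9−10) = 3·1·4·(−1) = −12 ≡ 10, so v_1 = 10^{−1} = 10 (mod 11).
  i = 2 (α = 6): (6−9)(6−8)(6−5)(6−10) = (−3)·(−2)·1·(−4) = −24 ≡ 9, so v_2 = 9^{−1} = 5 (mod 11).
  i = 3 (α = 8): (8−9)(8−6)(8−5)(8−10) = (−1)·2·3·(−2) = 12 ≡ 1, so v_3 = 1^{−1} = 1 (mod 11).
  i = 4 (α = 5): (5−9)(5−6)(5−8)(5−10) = (−4)·(−1)·(−3)·(−5) = 60 ≡ 5, so v_4 = 5^{−1} = 9 (mod 11).
  i = 5 (α = 10): (10−9)(10−6)(10−8)(10−5) = 1·4·2·5 = 40 ≡ 7, so v_5 = 7^{−1} = 8 (mod 11).
  v = [10, 5, 1, 9, 8].
Step 2: syndromes of r = [5, 4, 6, 0, 9] (all sums mod 11).
  S_0 = Σ v_i r_i = 10·5 + 5·4 + 1·6 + 9·0 + 8·9 = 148 ≡ 5.
  S_1 = Σ v_i α_i r_i = 10·9·5 + 5·6·4 + 1·8·6 + 9·5·0 + 8·10·9 = 1338 ≡ 7.
  α_i^2 mod 11 = [4, 3, 9, 3, 1].
  S_2 = Σ v_i α_i^2 r_i = 10·4·5 + 5·3·4 + 1·9·6 + 9·3·0 + 8·1·9 = 386 ≡ 1.
  S = (5, 7, 1) ≠ 0, so r is not a codeword (an error is present).
Step 3: locate the error. For a single error e at position i, S_ℓ = v_i·e·α_i^ℓ, so α_err = S_1/S_0.
  S_0^{−1} = 5^{−1} = 9 (mod 11), so α_err = 7·9 = 63 ≡ 8 = α_3. Error position i = 3.
  Consistency check: S_2/S_1 = 1·8 = 8 ≡ 8 = α_err ✓ (single-error assumption holds).
Step 4: error magnitude e = S_0/v_3 = S_0·∏_{j≠3}(α_3 − α_j) = 5·1 = 5 ≡ 5 (mod 11).
Step 5: correct position 3: c_3 = r_3 − e = 6 − 5 ≡ 1 (mod 11). Hence c = [5, 4, 1, 0, 9].
  Check: interpolating c through the α_i gives m(x) = 2 + 4·x (degree < 2) with m(α_i) = c_i for every i, so c is indeed a codeword.


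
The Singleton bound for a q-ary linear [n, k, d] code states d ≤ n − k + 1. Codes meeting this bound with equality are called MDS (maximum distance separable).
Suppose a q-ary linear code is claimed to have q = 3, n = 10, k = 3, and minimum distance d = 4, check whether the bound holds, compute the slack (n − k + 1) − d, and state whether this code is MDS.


Singleton RHS = n − k + 1 = 8, slack = 4, bound satisfied, not MDS.

Singleton bound: d ≤ n − k + 1.
Here n = 10, k = 3, so n − k + 1 = 8.
Given d = 4, check d ≤ 8: YES.
Slack = (n − k + 1) − d = 4.
The code is NOT MDS (slack = 4 > 0).
Description: the claimed parameters are [10, 3, 4]_3; such a code would be non-MDS.


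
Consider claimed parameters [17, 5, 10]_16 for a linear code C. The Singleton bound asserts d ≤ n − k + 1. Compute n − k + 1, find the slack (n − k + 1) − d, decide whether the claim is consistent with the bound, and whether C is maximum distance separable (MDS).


Singleton RHS = n − k + 1 = 13, slack = 3, bound satisfied, not MDS.

Singleton bound: d ≤ n − k + 1.
Here n = 17, k = 5, so n − k + 1 = 13.
Given d = 10, check d ≤ 13: YES.
Slack = (n − k + 1) − d = 3.
The code is NOT MDS (slack = 3 > 0).
Description: the claimed parameters are [17, 5, 10]_16; such a code would be non-MDS.


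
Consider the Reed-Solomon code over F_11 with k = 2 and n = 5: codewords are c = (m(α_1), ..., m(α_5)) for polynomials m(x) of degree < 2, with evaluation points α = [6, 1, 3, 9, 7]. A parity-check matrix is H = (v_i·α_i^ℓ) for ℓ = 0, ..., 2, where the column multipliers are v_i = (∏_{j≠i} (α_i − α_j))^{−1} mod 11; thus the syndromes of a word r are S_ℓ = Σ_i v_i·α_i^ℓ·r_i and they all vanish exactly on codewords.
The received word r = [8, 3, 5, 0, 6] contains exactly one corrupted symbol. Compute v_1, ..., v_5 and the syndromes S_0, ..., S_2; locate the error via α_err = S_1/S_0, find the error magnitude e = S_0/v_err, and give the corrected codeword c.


S = (9, 8, 1), error at position 5, error magnitude e = 8, c = [8, 3, 5, 0, 9].

Step 1: column multipliers v_i = (∏_{j≠i}(α_i − α_j))^{−1} mod 11.
  i = 1 (α = 6): (6−1)(6−3)(6−9)(6−7) = 5·3·(−3)·(−1) = 45 ≡ 1, so v_1 = 1^{−1} = 1 (mod 11).
  i = 2 (α = 1): (1−6)(1−3)(1−9)(1−7) = (−5)·(−2)·(−8)·(−6) = 480 ≡ 7, so v_2 = 7^{−1} = 8 (mod 11).
  i = 3 (α = 3): (3−6)(3−1)(3−9)(3−7) = (−3)·2·(−6)·(−4) = −144 ≡ 10, so v_3 = 10^{−1} = 10 (mod 11).
  i = 4 (α = 9): (9−6)(9−1)(9−3)(9−7) = 3·8·6·2 = 288 ≡ 2, so v_4 = 2^{−1} = 6 (mod 11).
  i = 5 (α = 7): (7−6)(7−1)(7−3)(7−9) = 1·6·4·(−2) = −48 ≡ 7, so v_5 = 7^{−1} = 8 (mod 11).
  v = [1, 8, 10, 6, 8].
Step 2: syndromes of r = [8, 3, 5, 0, 6] (all sums mod 11).
  S_0 = Σ v_i r_i = 1·8 + 8·3 + 10·5 + 6·0 + 8·6 = 130 ≡ 9.
  S_1 = Σ v_i α_i r_i = 1·6·8 + 8·1·3 + 10·3·5 + 6·9·0 + 8·7·6 = 558 ≡ 8.
  α_i^2 mod 11 = [3, 1, 9, 4, 5].
  S_2 = Σ v_i α_i^2 r_i = 1·3·8 + 8·1·3 + 10·9·5 + 6·4·0 + 8·5·6 = 738 ≡ 1.
  S = (9, 8, 1) ≠ 0, so r is not a codeword (an error is present).
Step 3: locate the error. For a single error e at position i, S_ℓ = v_i·e·α_i^ℓ, so α_err = S_1/S_0.
  S_0^{−1} = 9^{−1} = 5 (mod 11), so α_err = 8·5 = 40 ≡ 7 = α_5. Error position i = 5.
  Consistency check: S_2/S_1 = 1·7 = 7 ≡ 7 = α_err ✓ (single-error assumption holds).
Step 4: error magnitude e = S_0/v_5 = S_0·∏_{j≠5}(α_5 − α_j) = 9·7 = 63 ≡ 8 (mod 11).
Step 5: correct position 5: c_5 = r_5 − e = 6 − 8 ≡ 9 (mod 11). Hence c = [8, 3, 5, 0, 9].
  Check: interpolating c through the α_i gives m(x) = 2 + 1·x (degree < 2) with m(α_i) = c_i for every i, so c is indeed a codeword.


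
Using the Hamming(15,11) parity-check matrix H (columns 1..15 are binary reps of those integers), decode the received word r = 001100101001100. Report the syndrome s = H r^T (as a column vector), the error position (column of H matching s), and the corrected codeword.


s = (1, 0, 0, 0)^T, error position = 8, corrected codeword c = 001100111001100

Compute s = H r^T mod 2 one row at a time:
  s_1 = 0 + 1 + 0 + 0 + 1 + 1 + 0 + 0 = 3 ≡ 1 (mod 2).
  s_2 = 1 + 0 + 0 + 1 + 1 + 1 + 0 + 0 = 4 ≡ 0 (mod 2).
  s_3 = 0 + 1 + 0 + 1 + 0 + 0 + 0 + 0 = 2 ≡ 0 (mod 2).
  s_4 = 0 + 1 + 0 + 1 + 1 + 0 + 1 + 0 = 4 ≡ 0 (mod 2).
s = (1, 0, 0, 0)^T — this equals column 8 of H (binary 1000), so error is at position 8.
Correct: flip bit 8 of r = 001100101001100 to get c = 001100111001100.


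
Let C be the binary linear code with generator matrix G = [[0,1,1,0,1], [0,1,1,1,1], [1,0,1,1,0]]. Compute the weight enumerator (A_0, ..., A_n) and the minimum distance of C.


Weight distribution: A_0 = 1, A_1 = 1, A_2 = 1, A_3 = 3, A_4 = 2. Minimum distance d = 1.

Enumerate all 2^3 = 8 messages m ∈ F_2^3.
For each, compute codeword c = mG in F_2^5, then tally its weight.
  m = 000 → c = 00000, weight = 0.
  m = 100 → c = 01101, weight = 3.
  m = 010 → c = 01111, weight = 4.
  m = 110 → c = 00010, weight = 1.
  m = 001 → c = 10110, weight = 3.
  m = 101 → c = 11011, weight = 4.
  m = 011 → c = 11001, weight = 3.
  m = 111 → c = 10100, weight = 2.
Tally weights:
  weight 0: 1 codewords.
  weight 1: 1 codewords.
  weight 2: 1 codewords.
  weight 3: 3 codewords.
  weight 4: 2 codewords.
Minimum distance d = smallest w > 0 with A_w > 0 = 1.
Sanity: Σ A_w = 8 = 2^3 = 8 ✓.
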